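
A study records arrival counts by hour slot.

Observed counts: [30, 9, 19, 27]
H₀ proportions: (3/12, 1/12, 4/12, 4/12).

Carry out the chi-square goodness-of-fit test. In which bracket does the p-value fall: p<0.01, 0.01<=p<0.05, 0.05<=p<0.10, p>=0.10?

p-value bracket: 0.05<=p<0.10

n = 85; E_i = n·p_i = [21.25, 7.08, 28.33, 28.33]
χ² = (30−21.25)²/21.25 + (9−7.08)²/7.08 + (19−28.33)²/28.33 + (27−28.33)²/28.33 = 7.2588
df = 3
p-value (upper-tail) = 0.06409
→ bracket: 0.05<=p<0.10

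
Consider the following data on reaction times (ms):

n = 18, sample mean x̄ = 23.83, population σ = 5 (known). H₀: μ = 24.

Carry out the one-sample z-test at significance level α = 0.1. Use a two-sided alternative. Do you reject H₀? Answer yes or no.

reject H₀: no

SE = σ/√n = 5/√18 = 1.1785
z = (x̄−μ₀)/SE = (23.83−24)/1.1785 = -0.1442
p-value (two-sided) = 0.88530
At α=0.1: p ≥ α → fail to reject H₀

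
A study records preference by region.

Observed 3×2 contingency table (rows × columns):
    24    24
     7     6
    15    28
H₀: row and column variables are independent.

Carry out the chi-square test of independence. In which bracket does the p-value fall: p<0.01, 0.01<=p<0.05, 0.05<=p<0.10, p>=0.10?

Row totals [48, 13, 43], col totals [46, 58], n=104
χ² = (24−21.23)²/21.23 + (24−26.77)²/26.77 + (7−5.75)²/5.75 + (6−7.25)²/7.25 + (15−19.02)²/19.02 + (28−23.98)²/23.98 = 2.6579
df = 2
p-value (upper-tail) = 0.26475
→ bracket: p>=0.10

p-value bracket: p>=0.10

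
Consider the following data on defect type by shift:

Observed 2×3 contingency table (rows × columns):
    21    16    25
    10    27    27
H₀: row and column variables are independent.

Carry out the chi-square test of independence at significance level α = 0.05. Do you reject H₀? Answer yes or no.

Row totals [62, 64], col totals [31, 43, 52], n=126
χ² = (21−15.25)²/15.25 + (16−21.16)²/21.16 + (25−25.59)²/25.59 + (10−15.75)²/15.75 + (27−21.84)²/21.84 + (27−26.41)²/26.41 = 6.7641
df = 2
p-value (upper-tail) = 0.03398
At α=0.05: p < α → reject H₀

reject H₀: yes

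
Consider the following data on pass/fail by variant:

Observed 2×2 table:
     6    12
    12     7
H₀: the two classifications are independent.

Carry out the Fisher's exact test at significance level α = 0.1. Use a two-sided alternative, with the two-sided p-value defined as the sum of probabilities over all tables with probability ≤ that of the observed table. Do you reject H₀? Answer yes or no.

reject H₀: no

Margins: r₁=18, r₂=19, c₁=18, c₂=19, n=37
p_obs = C(18,6)·C(19,12)/C(37,18); sum pmf over tables with pmf ≤ p_obs
p-value (two-sided) = 0.10314
At α=0.1: p ≥ α → fail to reject H₀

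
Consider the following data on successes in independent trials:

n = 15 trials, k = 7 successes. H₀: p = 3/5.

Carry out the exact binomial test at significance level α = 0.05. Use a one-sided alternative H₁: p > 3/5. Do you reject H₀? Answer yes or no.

reject H₀: no

Exact binomial: n=15, k=7, p₀=3/5=0.6000
P(X≥7) from Σ C(n,i)·p₀^i·(1−p₀)^(n−i)
p-value (one-sided, H₁ greater) = 0.90495
At α=0.05: p ≥ α → fail to reject H₀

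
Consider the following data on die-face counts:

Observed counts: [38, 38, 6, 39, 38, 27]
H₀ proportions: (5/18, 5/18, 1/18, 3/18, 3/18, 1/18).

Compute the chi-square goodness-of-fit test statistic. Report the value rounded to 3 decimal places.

n = 186; E_i = n·p_i = [51.67, 51.67, 10.33, 31.00, 31.00, 10.33]
χ² = (38−51.67)²/51.67 + (38−51.67)²/51.67 + (6−10.33)²/10.33 + (39−31.00)²/31.00 + (38−31.00)²/31.00 + (27−10.33)²/10.33 = 39.5742
df = 5

test statistic = 39.574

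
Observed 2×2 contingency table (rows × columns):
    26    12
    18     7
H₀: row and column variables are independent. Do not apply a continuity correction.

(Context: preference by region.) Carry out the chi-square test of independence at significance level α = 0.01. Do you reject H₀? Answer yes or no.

Row totals [38, 25], col totals [44, 19], n=63
χ² = (26−26.54)²/26.54 + (12−11.46)²/11.46 + (18−17.46)²/17.46 + (7−7.54)²/7.54 = 0.0917
df = 1
p-value (upper-tail) = 0.76203
At α=0.01: p ≥ α → fail to reject H₀

reject H₀: no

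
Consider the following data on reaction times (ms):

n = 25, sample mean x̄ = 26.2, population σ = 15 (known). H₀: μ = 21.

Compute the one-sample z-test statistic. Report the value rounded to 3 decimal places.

SE = σ/√n = 15/√25 = 3.0000
z = (x̄−μ₀)/SE = (26.2−21)/3.0000 = 1.7333

test statistic = 1.733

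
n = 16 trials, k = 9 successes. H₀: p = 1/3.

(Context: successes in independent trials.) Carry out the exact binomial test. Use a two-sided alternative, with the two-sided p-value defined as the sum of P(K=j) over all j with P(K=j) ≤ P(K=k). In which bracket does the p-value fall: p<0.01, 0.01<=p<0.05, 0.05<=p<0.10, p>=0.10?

Exact binomial: n=16, k=9, p₀=1/3=0.3333
P(X=j) = C(n,j)·p₀^j·(1−p₀)^(n−j); p = Σ P(X=j) over j with P(X=j) ≤ P(X=9)
p-value (two-sided) = 0.06366
→ bracket: 0.05<=p<0.10

p-value bracket: 0.05<=p<0.10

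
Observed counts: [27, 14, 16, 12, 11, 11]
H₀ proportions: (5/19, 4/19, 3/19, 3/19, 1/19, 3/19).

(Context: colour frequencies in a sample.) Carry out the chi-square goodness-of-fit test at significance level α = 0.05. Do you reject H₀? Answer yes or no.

reject H₀: yes

n = 91; E_i = n·p_i = [23.95, 19.16, 14.37, 14.37, 4.79, 14.37]
χ² = (27−23.95)²/23.95 + (14−19.16)²/19.16 + (16−14.37)²/14.37 + (12−14.37)²/14.37 + (11−4.79)²/4.79 + (11−14.37)²/14.37 = 11.1963
df = 5
p-value (upper-tail) = 0.04762
At α=0.05: p < α → reject H₀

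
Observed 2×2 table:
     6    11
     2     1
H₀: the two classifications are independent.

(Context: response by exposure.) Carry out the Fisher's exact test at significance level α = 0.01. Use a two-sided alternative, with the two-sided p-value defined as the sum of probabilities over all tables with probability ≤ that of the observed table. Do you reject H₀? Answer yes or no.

Margins: r₁=17, r₂=3, c₁=8, c₂=12, n=20
p_obs = C(17,6)·C(3,2)/C(20,8); sum pmf over tables with pmf ≤ p_obs
p-value (two-sided) = 0.53684
At α=0.01: p ≥ α → fail to reject H₀

reject H₀: no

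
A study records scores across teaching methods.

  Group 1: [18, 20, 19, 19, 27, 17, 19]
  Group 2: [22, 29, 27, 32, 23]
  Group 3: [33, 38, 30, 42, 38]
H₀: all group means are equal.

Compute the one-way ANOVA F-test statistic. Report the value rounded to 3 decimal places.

Group means [19.86, 26.60, 36.20], grand mean 26.647
SSB = Σnᵢ(x̄ᵢ−x̄)² = 779.025; SSW = ΣΣ(x−x̄ᵢ)² = 222.857
MSB = 779.025/2 = 389.5126; MSW = 222.857/14 = 15.9184
F = MSB/MSW = 24.4694
df = (2, 14)

test statistic = 24.469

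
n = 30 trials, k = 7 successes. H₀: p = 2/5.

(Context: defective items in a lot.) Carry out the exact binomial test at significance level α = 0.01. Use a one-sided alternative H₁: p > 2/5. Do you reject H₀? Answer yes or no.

Exact binomial: n=30, k=7, p₀=2/5=0.4000
P(X≥7) from Σ C(n,i)·p₀^i·(1−p₀)^(n−i)
p-value (one-sided, H₁ greater) = 0.98282
At α=0.01: p ≥ α → fail to reject H₀

reject H₀: no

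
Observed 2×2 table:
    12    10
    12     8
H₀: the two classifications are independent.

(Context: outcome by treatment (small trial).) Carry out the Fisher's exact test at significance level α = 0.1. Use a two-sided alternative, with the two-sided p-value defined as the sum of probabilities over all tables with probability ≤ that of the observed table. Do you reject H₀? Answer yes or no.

Margins: r₁=22, r₂=20, c₁=24, c₂=18, n=42
p_obs = C(22,12)·C(20,12)/C(42,24); sum pmf over tables with pmf ≤ p_obs
p-value (two-sided) = 0.76379
At α=0.1: p ≥ α → fail to reject H₀

reject H₀: no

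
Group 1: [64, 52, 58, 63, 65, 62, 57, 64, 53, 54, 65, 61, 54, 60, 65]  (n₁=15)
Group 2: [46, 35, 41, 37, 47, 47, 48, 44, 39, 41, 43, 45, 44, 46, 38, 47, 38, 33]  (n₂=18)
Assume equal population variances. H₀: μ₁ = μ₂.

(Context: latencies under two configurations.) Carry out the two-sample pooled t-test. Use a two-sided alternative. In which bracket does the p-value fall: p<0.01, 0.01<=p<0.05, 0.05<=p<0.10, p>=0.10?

x̄₁=59.800, s₁=4.769, n₁=15
x̄₂=42.167, s₂=4.592, n₂=18
s_p² = [14·4.769² + 17·4.592²]/31 = 21.8355
SE = √(s_p²·(1/15+1/18)) = 1.6336
t = (59.800−42.167)/1.6336 = 10.7939
df = 31
p-value (two-sided) = 0.00000
→ bracket: p<0.01

p-value bracket: p<0.01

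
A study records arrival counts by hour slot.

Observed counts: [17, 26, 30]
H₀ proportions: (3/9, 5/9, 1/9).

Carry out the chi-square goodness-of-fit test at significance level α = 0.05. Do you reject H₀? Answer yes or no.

n = 73; E_i = n·p_i = [24.33, 40.56, 8.11]
χ² = (17−24.33)²/24.33 + (26−40.56)²/40.56 + (30−8.11)²/8.11 = 66.5041
df = 2
p-value (upper-tail) = 0.00000
At α=0.05: p < α → reject H₀

reject H₀: yes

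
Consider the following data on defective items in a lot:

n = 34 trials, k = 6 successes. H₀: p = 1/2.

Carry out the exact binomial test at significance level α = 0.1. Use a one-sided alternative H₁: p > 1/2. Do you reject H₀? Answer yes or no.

Exact binomial: n=34, k=6, p₀=1/2=0.5000
P(X≥6) from Σ C(n,i)·p₀^i·(1−p₀)^(n−i)
p-value (one-sided, H₁ greater) = 0.99998
At α=0.1: p ≥ α → fail to reject H₀

reject H₀: no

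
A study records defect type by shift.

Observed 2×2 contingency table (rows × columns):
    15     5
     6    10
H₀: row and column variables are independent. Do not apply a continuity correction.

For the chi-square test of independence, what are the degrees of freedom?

df = (r−1)(c−1) = (2−1)·(2−1) = 1

degrees of freedom = 1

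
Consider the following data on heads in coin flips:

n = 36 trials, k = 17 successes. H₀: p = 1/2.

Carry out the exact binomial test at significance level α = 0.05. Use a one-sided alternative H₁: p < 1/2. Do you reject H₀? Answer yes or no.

reject H₀: no

Exact binomial: n=36, k=17, p₀=1/2=0.5000
P(X≤17) from Σ C(n,i)·p₀^i·(1−p₀)^(n−i)
p-value (one-sided, H₁ less) = 0.43397
At α=0.05: p ≥ α → fail to reject H₀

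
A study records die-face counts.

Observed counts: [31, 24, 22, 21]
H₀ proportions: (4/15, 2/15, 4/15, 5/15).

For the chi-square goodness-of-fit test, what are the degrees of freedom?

degrees of freedom = 3

df = k − 1 = 4 − 1 = 3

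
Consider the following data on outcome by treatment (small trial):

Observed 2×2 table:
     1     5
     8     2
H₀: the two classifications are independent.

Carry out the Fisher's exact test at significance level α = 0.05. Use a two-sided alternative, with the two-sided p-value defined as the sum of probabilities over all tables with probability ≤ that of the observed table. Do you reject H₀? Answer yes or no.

reject H₀: yes

Margins: r₁=6, r₂=10, c₁=9, c₂=7, n=16
p_obs = C(6,1)·C(10,8)/C(16,9); sum pmf over tables with pmf ≤ p_obs
p-value (two-sided) = 0.03497
At α=0.05: p < α → reject H₀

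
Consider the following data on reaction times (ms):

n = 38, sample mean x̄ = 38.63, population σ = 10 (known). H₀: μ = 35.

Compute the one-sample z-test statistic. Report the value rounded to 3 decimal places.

test statistic = 2.238

SE = σ/√n = 10/√38 = 1.6222
z = (x̄−μ₀)/SE = (38.63−35)/1.6222 = 2.2377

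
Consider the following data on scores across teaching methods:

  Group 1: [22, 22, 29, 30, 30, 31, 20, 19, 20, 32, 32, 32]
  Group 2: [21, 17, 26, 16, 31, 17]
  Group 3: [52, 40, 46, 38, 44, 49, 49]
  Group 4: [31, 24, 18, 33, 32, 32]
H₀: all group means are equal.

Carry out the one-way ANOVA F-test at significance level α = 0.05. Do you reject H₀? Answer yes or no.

reject H₀: yes

Group means [26.58, 21.33, 45.43, 28.33], grand mean 30.161
SSB = Σnᵢ(x̄ᵢ−x̄)² = 2272.896; SSW = ΣΣ(x−x̄ᵢ)² = 841.298
MSB = 2272.896/3 = 757.6320; MSW = 841.298/27 = 31.1592
F = MSB/MSW = 24.3149
df = (3, 27)
p-value (upper-tail) = 0.00000
At α=0.05: p < α → reject H₀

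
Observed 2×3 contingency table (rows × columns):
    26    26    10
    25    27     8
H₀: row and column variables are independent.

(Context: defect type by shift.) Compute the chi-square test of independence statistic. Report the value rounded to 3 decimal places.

Row totals [62, 60], col totals [51, 53, 18], n=122
χ² = (26−25.92)²/25.92 + (26−26.93)²/26.93 + (10−9.15)²/9.15 + (25−25.08)²/25.08 + (27−26.07)²/26.07 + (8−8.85)²/8.85 = 0.2280
df = 2

test statistic = 0.228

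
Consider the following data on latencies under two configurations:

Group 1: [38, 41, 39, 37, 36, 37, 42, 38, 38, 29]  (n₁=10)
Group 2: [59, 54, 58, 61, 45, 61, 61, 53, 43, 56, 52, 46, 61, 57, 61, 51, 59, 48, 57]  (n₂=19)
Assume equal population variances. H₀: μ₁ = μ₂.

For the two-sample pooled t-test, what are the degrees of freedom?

df = n₁ + n₂ − 2 = 10 + 19 − 2 = 27

degrees of freedom = 27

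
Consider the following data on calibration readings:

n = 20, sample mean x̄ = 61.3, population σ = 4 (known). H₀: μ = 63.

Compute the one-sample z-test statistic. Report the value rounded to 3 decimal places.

test statistic = -1.901

SE = σ/√n = 4/√20 = 0.8944
z = (x̄−μ₀)/SE = (61.3−63)/0.8944 = -1.9007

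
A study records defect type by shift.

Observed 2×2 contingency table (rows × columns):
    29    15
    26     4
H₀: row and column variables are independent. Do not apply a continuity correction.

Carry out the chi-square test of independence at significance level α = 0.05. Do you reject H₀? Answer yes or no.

reject H₀: yes

Row totals [44, 30], col totals [55, 19], n=74
χ² = (29−32.70)²/32.70 + (15−11.30)²/11.30 + (26−22.30)²/22.30 + (4−7.70)²/7.70 = 4.0276
df = 1
p-value (upper-tail) = 0.04476
At α=0.05: p < α → reject H₀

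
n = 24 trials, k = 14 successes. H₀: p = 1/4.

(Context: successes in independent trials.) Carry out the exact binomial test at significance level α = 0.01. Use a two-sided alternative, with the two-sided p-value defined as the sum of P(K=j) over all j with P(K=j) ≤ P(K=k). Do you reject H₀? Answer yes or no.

reject H₀: yes

Exact binomial: n=24, k=14, p₀=1/4=0.2500
P(X=j) = C(n,j)·p₀^j·(1−p₀)^(n−j); p = Σ P(X=j) over j with P(X=j) ≤ P(X=14)
p-value (two-sided) = 0.00052
At α=0.01: p < α → reject H₀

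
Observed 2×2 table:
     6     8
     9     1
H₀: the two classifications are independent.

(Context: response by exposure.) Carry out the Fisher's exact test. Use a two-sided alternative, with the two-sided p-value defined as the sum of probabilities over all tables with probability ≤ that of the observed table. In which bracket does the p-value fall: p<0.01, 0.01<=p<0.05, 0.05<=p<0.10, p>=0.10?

Margins: r₁=14, r₂=10, c₁=15, c₂=9, n=24
p_obs = C(14,6)·C(10,9)/C(24,15); sum pmf over tables with pmf ≤ p_obs
p-value (two-sided) = 0.03334
→ bracket: 0.01<=p<0.05

p-value bracket: 0.01<=p<0.05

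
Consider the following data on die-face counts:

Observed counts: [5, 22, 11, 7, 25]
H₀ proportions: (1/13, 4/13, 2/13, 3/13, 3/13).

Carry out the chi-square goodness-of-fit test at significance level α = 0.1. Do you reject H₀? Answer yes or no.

reject H₀: yes

n = 70; E_i = n·p_i = [5.38, 21.54, 10.77, 16.15, 16.15]
χ² = (5−5.38)²/5.38 + (22−21.54)²/21.54 + (11−10.77)²/10.77 + (7−16.15)²/16.15 + (25−16.15)²/16.15 = 10.0738
df = 4
p-value (upper-tail) = 0.03920
At α=0.1: p < α → reject H₀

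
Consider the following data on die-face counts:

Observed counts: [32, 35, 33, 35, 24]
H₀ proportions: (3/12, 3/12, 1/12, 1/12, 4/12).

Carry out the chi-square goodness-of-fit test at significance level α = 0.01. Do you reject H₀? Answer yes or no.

reject H₀: yes

n = 159; E_i = n·p_i = [39.75, 39.75, 13.25, 13.25, 53.00]
χ² = (32−39.75)²/39.75 + (35−39.75)²/39.75 + (33−13.25)²/13.25 + (35−13.25)²/13.25 + (24−53.00)²/53.00 = 83.0881
df = 4
p-value (upper-tail) = 0.00000
At α=0.01: p < α → reject H₀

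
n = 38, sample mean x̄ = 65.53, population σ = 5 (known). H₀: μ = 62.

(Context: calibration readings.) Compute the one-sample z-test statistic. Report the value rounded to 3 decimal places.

test statistic = 4.352

SE = σ/√n = 5/√38 = 0.8111
z = (x̄−μ₀)/SE = (65.53−62)/0.8111 = 4.3521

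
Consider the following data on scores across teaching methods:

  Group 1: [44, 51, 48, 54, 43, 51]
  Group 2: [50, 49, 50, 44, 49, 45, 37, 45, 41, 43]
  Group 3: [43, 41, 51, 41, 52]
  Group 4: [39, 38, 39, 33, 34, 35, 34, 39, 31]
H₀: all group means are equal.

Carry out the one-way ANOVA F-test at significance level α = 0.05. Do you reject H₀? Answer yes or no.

reject H₀: yes

Group means [48.50, 45.30, 45.60, 35.78], grand mean 43.133
SSB = Σnᵢ(x̄ᵢ−x̄)² = 737.111; SSW = ΣΣ(x−x̄ᵢ)² = 452.356
MSB = 737.111/3 = 245.7037; MSW = 452.356/26 = 17.3983
F = MSB/MSW = 14.1223
df = (3, 26)
p-value (upper-tail) = 0.00001
At α=0.05: p < α → reject H₀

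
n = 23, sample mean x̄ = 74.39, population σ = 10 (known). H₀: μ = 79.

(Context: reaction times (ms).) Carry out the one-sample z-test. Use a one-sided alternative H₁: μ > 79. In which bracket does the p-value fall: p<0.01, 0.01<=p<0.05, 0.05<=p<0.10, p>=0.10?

p-value bracket: p>=0.10

SE = σ/√n = 10/√23 = 2.0851
z = (x̄−μ₀)/SE = (74.39−79)/2.0851 = -2.2109
p-value (one-sided, H₁ greater) = 0.98648
→ bracket: p>=0.10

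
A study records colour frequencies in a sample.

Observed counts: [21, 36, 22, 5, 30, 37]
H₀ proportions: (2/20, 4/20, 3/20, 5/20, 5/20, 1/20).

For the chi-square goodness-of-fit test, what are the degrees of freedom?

df = k − 1 = 6 − 1 = 5

degrees of freedom = 5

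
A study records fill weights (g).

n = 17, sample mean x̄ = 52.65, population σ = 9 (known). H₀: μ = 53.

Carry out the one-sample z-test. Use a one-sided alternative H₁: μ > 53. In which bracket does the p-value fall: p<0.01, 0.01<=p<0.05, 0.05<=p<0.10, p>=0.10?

p-value bracket: p>=0.10

SE = σ/√n = 9/√17 = 2.1828
z = (x̄−μ₀)/SE = (52.65−53)/2.1828 = -0.1603
p-value (one-sided, H₁ greater) = 0.56369
→ bracket: p>=0.10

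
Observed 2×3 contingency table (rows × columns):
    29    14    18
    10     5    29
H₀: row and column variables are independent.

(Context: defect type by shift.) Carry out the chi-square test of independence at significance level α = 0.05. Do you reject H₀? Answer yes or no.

Row totals [61, 44], col totals [39, 19, 47], n=105
χ² = (29−22.66)²/22.66 + (14−11.04)²/11.04 + (18−27.30)²/27.30 + (10−16.34)²/16.34 + (5−7.96)²/7.96 + (29−19.70)²/19.70 = 13.7008
df = 2
p-value (upper-tail) = 0.00106
At α=0.05: p < α → reject H₀

reject H₀: yes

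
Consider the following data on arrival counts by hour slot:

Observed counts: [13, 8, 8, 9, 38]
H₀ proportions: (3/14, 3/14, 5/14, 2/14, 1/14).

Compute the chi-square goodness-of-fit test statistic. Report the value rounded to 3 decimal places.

test statistic = 214.125

n = 76; E_i = n·p_i = [16.29, 16.29, 27.14, 10.86, 5.43]
χ² = (13−16.29)²/16.29 + (8−16.29)²/16.29 + (8−27.14)²/27.14 + (9−10.86)²/10.86 + (38−5.43)²/5.43 = 214.1254
df = 4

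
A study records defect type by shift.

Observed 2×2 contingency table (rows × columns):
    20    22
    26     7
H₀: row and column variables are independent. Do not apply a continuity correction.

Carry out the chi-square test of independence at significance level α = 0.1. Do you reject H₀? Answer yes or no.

reject H₀: yes

Row totals [42, 33], col totals [46, 29], n=75
χ² = (20−25.76)²/25.76 + (22−16.24)²/16.24 + (26−20.24)²/20.24 + (7−12.76)²/12.76 = 7.5702
df = 1
p-value (upper-tail) = 0.00593
At α=0.1: p < α → reject H₀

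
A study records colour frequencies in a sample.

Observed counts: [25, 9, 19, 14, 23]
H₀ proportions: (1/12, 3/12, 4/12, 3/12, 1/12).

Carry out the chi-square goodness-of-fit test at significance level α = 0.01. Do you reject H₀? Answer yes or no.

reject H₀: yes

n = 90; E_i = n·p_i = [7.50, 22.50, 30.00, 22.50, 7.50]
χ² = (25−7.50)²/7.50 + (9−22.50)²/22.50 + (19−30.00)²/30.00 + (14−22.50)²/22.50 + (23−7.50)²/7.50 = 88.2111
df = 4
p-value (upper-tail) = 0.00000
At α=0.01: p < α → reject H₀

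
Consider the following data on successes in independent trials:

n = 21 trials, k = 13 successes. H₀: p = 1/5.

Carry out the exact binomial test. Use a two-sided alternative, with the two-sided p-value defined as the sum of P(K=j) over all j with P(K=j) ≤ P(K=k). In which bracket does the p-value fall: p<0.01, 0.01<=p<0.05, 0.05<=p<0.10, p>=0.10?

p-value bracket: p<0.01

Exact binomial: n=21, k=13, p₀=1/5=0.2000
P(X=j) = C(n,j)·p₀^j·(1−p₀)^(n−j); p = Σ P(X=j) over j with P(X=j) ≤ P(X=13)
p-value (two-sided) = 0.00003
→ bracket: p<0.01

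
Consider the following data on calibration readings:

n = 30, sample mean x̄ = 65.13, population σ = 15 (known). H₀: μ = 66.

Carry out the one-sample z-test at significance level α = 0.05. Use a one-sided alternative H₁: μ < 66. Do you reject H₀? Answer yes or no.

SE = σ/√n = 15/√30 = 2.7386
z = (x̄−μ₀)/SE = (65.13−66)/2.7386 = -0.3177
p-value (one-sided, H₁ less) = 0.37536
At α=0.05: p ≥ α → fail to reject H₀

reject H₀: no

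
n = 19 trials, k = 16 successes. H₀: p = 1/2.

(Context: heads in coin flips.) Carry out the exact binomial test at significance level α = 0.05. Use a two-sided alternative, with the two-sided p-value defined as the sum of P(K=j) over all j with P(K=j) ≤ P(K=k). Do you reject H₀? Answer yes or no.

Exact binomial: n=19, k=16, p₀=1/2=0.5000
P(X=j) = C(n,j)·p₀^j·(1−p₀)^(n−j); p = Σ P(X=j) over j with P(X=j) ≤ P(X=16)
p-value (two-sided) = 0.00443
At α=0.05: p < α → reject H₀

reject H₀: yes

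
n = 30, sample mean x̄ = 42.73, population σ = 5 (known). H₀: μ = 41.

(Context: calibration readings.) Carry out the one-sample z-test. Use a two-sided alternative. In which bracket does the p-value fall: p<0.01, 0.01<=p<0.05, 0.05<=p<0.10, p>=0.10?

SE = σ/√n = 5/√30 = 0.9129
z = (x̄−μ₀)/SE = (42.73−41)/0.9129 = 1.8951
p-value (two-sided) = 0.05808
→ bracket: 0.05<=p<0.10

p-value bracket: 0.05<=p<0.10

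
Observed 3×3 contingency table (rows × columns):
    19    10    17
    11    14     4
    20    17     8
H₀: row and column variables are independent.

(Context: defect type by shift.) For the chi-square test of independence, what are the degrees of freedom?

df = (r−1)(c−1) = (3−1)·(3−1) = 4

degrees of freedom = 4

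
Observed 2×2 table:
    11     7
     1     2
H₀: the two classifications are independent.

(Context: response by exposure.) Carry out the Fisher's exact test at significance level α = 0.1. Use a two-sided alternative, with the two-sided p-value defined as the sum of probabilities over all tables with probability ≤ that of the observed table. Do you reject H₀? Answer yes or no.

Margins: r₁=18, r₂=3, c₁=12, c₂=9, n=21
p_obs = C(18,11)·C(3,1)/C(21,12); sum pmf over tables with pmf ≤ p_obs
p-value (two-sided) = 0.55338
At α=0.1: p ≥ α → fail to reject H₀

reject H₀: no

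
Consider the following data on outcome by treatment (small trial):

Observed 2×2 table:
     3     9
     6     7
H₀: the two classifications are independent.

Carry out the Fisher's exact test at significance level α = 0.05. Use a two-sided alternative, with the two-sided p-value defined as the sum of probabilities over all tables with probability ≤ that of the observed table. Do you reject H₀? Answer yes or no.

Margins: r₁=12, r₂=13, c₁=9, c₂=16, n=25
p_obs = C(12,3)·C(13,6)/C(25,9); sum pmf over tables with pmf ≤ p_obs
p-value (two-sided) = 0.41098
At α=0.05: p ≥ α → fail to reject H₀

reject H₀: no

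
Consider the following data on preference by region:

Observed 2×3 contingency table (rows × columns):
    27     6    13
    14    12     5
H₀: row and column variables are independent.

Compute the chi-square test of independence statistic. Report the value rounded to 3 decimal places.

Row totals [46, 31], col totals [41, 18, 18], n=77
χ² = (27−24.49)²/24.49 + (6−10.75)²/10.75 + (13−10.75)²/10.75 + (14−16.51)²/16.51 + (12−7.25)²/7.25 + (5−7.25)²/7.25 = 7.0219
df = 2

test statistic = 7.022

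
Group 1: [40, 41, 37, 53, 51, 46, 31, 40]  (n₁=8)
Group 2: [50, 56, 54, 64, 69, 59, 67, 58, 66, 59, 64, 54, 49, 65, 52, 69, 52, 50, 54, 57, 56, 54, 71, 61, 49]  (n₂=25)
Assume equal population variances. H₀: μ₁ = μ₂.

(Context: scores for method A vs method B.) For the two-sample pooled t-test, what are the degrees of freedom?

degrees of freedom = 31

df = n₁ + n₂ − 2 = 8 + 25 − 2 = 31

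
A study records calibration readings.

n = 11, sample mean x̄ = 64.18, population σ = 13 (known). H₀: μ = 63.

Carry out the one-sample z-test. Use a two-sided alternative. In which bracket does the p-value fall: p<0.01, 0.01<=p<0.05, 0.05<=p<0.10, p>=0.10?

p-value bracket: p>=0.10

SE = σ/√n = 13/√11 = 3.9196
z = (x̄−μ₀)/SE = (64.18−63)/3.9196 = 0.3010
p-value (two-sided) = 0.76338
→ bracket: p>=0.10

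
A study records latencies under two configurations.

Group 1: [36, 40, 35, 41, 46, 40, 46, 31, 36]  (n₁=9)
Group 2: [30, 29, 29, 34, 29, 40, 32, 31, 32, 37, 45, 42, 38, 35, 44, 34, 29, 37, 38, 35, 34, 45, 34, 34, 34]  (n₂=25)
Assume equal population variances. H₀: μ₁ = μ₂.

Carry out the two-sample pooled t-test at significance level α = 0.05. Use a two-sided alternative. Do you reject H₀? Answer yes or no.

reject H₀: no

x̄₁=39.000, s₁=5.025, n₁=9
x̄₂=35.240, s₂=4.952, n₂=25
s_p² = [8·5.025² + 24·4.952²]/32 = 24.7050
SE = √(s_p²·(1/9+1/25)) = 1.9321
t = (39.000−35.240)/1.9321 = 1.9460
df = 32
p-value (two-sided) = 0.06048
At α=0.05: p ≥ α → fail to reject H₀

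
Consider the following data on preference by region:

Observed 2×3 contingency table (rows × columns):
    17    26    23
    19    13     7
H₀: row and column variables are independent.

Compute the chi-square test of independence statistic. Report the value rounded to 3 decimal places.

Row totals [66, 39], col totals [36, 39, 30], n=105
χ² = (17−22.63)²/22.63 + (26−24.51)²/24.51 + (23−18.86)²/18.86 + (19−13.37)²/13.37 + (13−14.49)²/14.49 + (7−11.14)²/11.14 = 6.4622
df = 2

test statistic = 6.462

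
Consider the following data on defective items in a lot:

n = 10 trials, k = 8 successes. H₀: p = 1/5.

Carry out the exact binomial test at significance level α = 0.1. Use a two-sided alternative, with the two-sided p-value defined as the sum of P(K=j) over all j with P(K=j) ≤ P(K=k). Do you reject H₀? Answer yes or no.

Exact binomial: n=10, k=8, p₀=1/5=0.2000
P(X=j) = C(n,j)·p₀^j·(1−p₀)^(n−j); p = Σ P(X=j) over j with P(X=j) ≤ P(X=8)
p-value (two-sided) = 0.00008
At α=0.1: p < α → reject H₀

reject H₀: yes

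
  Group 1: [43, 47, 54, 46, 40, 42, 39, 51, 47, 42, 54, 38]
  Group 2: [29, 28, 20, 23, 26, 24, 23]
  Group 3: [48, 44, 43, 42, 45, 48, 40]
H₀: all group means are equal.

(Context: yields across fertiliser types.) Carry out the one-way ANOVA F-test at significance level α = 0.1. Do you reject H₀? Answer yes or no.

reject H₀: yes

Group means [45.25, 24.71, 44.29], grand mean 39.462
SSB = Σnᵢ(x̄ᵢ−x̄)² = 2087.354; SSW = ΣΣ(x−x̄ᵢ)² = 451.107
MSB = 2087.354/2 = 1043.6772; MSW = 451.107/23 = 19.6134
F = MSB/MSW = 53.2126
df = (2, 23)
p-value (upper-tail) = 0.00000
At α=0.1: p < α → reject H₀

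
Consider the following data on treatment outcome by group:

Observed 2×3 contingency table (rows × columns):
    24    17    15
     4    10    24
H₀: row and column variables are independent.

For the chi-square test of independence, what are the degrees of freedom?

degrees of freedom = 2

df = (r−1)(c−1) = (2−1)·(3−1) = 2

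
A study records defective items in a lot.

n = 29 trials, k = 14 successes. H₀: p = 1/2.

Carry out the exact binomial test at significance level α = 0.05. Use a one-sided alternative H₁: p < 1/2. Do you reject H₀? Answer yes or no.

Exact binomial: n=29, k=14, p₀=1/2=0.5000
P(X≤14) from Σ C(n,i)·p₀^i·(1−p₀)^(n−i)
p-value (one-sided, H₁ less) = 0.50000
At α=0.05: p ≥ α → fail to reject H₀

reject H₀: no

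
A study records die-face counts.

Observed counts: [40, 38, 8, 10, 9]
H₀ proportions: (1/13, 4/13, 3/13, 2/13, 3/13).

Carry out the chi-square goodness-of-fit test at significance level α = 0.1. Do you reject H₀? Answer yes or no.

reject H₀: yes

n = 105; E_i = n·p_i = [8.08, 32.31, 24.23, 16.15, 24.23]
χ² = (40−8.08)²/8.08 + (38−32.31)²/32.31 + (8−24.23)²/24.23 + (10−16.15)²/16.15 + (9−24.23)²/24.23 = 149.9651
df = 4
p-value (upper-tail) = 0.00000
At α=0.1: p < α → reject H₀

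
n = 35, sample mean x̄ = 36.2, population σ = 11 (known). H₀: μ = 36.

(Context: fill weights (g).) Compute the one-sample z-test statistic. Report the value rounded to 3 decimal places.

test statistic = 0.108

SE = σ/√n = 11/√35 = 1.8593
z = (x̄−μ₀)/SE = (36.2−36)/1.8593 = 0.1076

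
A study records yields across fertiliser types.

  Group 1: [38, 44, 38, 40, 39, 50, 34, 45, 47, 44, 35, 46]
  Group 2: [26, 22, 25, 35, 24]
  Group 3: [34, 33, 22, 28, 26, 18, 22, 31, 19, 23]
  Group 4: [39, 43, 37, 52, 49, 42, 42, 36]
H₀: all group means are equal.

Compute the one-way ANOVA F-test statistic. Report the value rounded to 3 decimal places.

Group means [41.67, 26.40, 25.60, 42.50], grand mean 35.086
SSB = Σnᵢ(x̄ᵢ−x̄)² = 2236.476; SSW = ΣΣ(x−x̄ᵢ)² = 892.267
MSB = 2236.476/3 = 745.4921; MSW = 892.267/31 = 28.7828
F = MSB/MSW = 25.9006
df = (3, 31)

test statistic = 25.901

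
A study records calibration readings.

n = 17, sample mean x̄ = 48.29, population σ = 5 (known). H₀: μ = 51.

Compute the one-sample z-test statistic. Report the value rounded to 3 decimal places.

test statistic = -2.235

SE = σ/√n = 5/√17 = 1.2127
z = (x̄−μ₀)/SE = (48.29−51)/1.2127 = -2.2347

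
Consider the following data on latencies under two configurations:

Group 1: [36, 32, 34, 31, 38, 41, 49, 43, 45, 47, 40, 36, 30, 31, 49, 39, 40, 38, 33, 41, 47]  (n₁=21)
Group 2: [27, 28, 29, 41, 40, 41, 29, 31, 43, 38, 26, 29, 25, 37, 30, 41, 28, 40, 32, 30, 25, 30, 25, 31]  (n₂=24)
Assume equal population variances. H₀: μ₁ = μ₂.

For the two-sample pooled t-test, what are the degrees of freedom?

df = n₁ + n₂ − 2 = 21 + 24 − 2 = 43

degrees of freedom = 43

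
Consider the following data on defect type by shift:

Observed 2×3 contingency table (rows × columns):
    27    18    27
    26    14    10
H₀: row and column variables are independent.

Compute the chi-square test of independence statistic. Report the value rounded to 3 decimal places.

Row totals [72, 50], col totals [53, 32, 37], n=122
χ² = (27−31.28)²/31.28 + (18−18.89)²/18.89 + (27−21.84)²/21.84 + (26−21.72)²/21.72 + (14−13.11)²/13.11 + (10−15.16)²/15.16 = 4.5091
df = 2

test statistic = 4.509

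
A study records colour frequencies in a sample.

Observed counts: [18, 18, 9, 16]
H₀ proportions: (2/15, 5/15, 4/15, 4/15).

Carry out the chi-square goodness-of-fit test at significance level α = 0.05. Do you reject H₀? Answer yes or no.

n = 61; E_i = n·p_i = [8.13, 20.33, 16.27, 16.27]
χ² = (18−8.13)²/8.13 + (18−20.33)²/20.33 + (9−16.27)²/16.27 + (16−16.27)²/16.27 = 15.4877
df = 3
p-value (upper-tail) = 0.00144
At α=0.05: p < α → reject H₀

reject H₀: yes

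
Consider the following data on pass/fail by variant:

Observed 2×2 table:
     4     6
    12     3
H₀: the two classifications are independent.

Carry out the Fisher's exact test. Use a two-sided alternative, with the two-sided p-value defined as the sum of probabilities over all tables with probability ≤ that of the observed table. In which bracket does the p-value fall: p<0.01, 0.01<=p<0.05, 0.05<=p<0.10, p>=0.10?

Margins: r₁=10, r₂=15, c₁=16, c₂=9, n=25
p_obs = C(10,4)·C(15,12)/C(25,16); sum pmf over tables with pmf ≤ p_obs
p-value (two-sided) = 0.08722
→ bracket: 0.05<=p<0.10

p-value bracket: 0.05<=p<0.10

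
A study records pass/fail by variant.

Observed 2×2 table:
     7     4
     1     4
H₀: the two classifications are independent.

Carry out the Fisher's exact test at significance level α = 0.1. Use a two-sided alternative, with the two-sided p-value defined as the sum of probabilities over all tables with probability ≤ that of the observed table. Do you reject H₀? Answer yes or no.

Margins: r₁=11, r₂=5, c₁=8, c₂=8, n=16
p_obs = C(11,7)·C(5,1)/C(16,8); sum pmf over tables with pmf ≤ p_obs
p-value (two-sided) = 0.28205
At α=0.1: p ≥ α → fail to reject H₀

reject H₀: no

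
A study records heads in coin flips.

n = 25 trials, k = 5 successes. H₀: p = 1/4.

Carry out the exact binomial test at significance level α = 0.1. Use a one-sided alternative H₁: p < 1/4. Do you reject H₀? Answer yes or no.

reject H₀: no

Exact binomial: n=25, k=5, p₀=1/4=0.2500
P(X≤5) from Σ C(n,i)·p₀^i·(1−p₀)^(n−i)
p-value (one-sided, H₁ less) = 0.37828
At α=0.1: p ≥ α → fail to reject H₀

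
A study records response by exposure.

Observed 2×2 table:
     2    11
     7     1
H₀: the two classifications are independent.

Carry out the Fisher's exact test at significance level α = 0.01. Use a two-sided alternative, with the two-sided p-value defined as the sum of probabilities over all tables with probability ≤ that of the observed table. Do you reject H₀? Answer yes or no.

Margins: r₁=13, r₂=8, c₁=9, c₂=12, n=21
p_obs = C(13,2)·C(8,7)/C(21,9); sum pmf over tables with pmf ≤ p_obs
p-value (two-sided) = 0.00217
At α=0.01: p < α → reject H₀

reject H₀: yes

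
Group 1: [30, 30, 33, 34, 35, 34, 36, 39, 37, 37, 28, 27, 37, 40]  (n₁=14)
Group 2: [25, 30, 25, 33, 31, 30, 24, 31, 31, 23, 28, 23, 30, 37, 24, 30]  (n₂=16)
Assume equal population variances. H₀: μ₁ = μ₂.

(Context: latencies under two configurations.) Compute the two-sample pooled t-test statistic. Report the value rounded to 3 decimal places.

x̄₁=34.071, s₁=4.028, n₁=14
x̄₂=28.438, s₂=4.049, n₂=16
s_p² = [13·4.028² + 15·4.049²]/28 = 16.3166
SE = √(s_p²·(1/14+1/16)) = 1.4783
t = (34.071−28.438)/1.4783 = 3.8112
df = 28

test statistic = 3.811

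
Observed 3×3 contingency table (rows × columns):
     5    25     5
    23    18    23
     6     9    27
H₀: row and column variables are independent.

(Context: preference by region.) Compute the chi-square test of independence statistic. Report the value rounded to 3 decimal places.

test statistic = 34.690

Row totals [35, 64, 42], col totals [34, 52, 55], n=141
χ² = (5−8.44)²/8.44 + (25−12.91)²/12.91 + (5−13.65)²/13.65 + (23−15.43)²/15.43 + (18−23.60)²/23.60 + (23−24.96)²/24.96 + (6−10.13)²/10.13 + (9−15.49)²/15.49 + (27−16.38)²/16.38 = 34.6904
df = 4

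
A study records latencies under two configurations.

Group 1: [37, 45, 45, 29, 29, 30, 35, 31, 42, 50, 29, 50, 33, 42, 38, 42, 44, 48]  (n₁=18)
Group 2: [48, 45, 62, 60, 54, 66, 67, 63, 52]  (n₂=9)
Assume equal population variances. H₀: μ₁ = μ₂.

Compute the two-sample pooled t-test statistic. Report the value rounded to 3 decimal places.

x̄₁=38.833, s₁=7.470, n₁=18
x̄₂=57.444, s₂=7.970, n₂=9
s_p² = [17·7.470² + 8·7.970²]/25 = 58.2689
SE = √(s_p²·(1/18+1/9)) = 3.1163
t = (38.833−57.444)/3.1163 = -5.9721
df = 25

test statistic = -5.972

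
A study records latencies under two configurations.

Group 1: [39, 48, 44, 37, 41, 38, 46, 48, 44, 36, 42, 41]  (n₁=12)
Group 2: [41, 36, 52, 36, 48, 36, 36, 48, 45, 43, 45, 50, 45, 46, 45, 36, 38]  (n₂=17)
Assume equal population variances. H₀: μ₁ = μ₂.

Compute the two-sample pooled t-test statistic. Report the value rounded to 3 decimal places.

test statistic = -0.378

x̄₁=42.000, s₁=4.090, n₁=12
x̄₂=42.706, s₂=5.463, n₂=17
s_p² = [11·4.090² + 16·5.463²]/27 = 24.5011
SE = √(s_p²·(1/12+1/17)) = 1.8663
t = (42.000−42.706)/1.8663 = -0.3782
df = 27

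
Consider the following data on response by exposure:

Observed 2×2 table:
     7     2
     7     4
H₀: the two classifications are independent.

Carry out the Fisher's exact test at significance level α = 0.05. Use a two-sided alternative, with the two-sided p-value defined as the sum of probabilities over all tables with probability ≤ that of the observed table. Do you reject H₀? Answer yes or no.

Margins: r₁=9, r₂=11, c₁=14, c₂=6, n=20
p_obs = C(9,7)·C(11,7)/C(20,14); sum pmf over tables with pmf ≤ p_obs
p-value (two-sided) = 0.64241
At α=0.05: p ≥ α → fail to reject H₀

reject H₀: no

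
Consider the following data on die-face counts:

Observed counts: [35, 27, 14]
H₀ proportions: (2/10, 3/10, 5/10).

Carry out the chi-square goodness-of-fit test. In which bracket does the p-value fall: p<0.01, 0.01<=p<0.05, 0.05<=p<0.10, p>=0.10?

n = 76; E_i = n·p_i = [15.20, 22.80, 38.00]
χ² = (35−15.20)²/15.20 + (27−22.80)²/22.80 + (14−38.00)²/38.00 = 41.7237
df = 2
p-value (upper-tail) = 0.00000
→ bracket: p<0.01

p-value bracket: p<0.01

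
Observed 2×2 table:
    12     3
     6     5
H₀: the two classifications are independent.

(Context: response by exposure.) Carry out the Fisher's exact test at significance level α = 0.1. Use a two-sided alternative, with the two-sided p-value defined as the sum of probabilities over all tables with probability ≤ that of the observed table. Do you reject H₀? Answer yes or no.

Margins: r₁=15, r₂=11, c₁=18, c₂=8, n=26
p_obs = C(15,12)·C(11,6)/C(26,18); sum pmf over tables with pmf ≤ p_obs
p-value (two-sided) = 0.21831
At α=0.1: p ≥ α → fail to reject H₀

reject H₀: no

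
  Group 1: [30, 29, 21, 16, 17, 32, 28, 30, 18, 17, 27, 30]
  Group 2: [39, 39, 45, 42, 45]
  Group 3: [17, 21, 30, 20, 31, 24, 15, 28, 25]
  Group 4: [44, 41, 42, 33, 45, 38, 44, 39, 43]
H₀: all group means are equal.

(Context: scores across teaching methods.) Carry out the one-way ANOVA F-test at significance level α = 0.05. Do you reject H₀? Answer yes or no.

Group means [24.58, 42.00, 23.44, 41.00], grand mean 31.000
SSB = Σnᵢ(x̄ᵢ−x̄)² = 2512.861; SSW = ΣΣ(x−x̄ᵢ)² = 831.139
MSB = 2512.861/3 = 837.6204; MSW = 831.139/31 = 26.8109
F = MSB/MSW = 31.2417
df = (3, 31)
p-value (upper-tail) = 0.00000
At α=0.05: p < α → reject H₀

reject H₀: yes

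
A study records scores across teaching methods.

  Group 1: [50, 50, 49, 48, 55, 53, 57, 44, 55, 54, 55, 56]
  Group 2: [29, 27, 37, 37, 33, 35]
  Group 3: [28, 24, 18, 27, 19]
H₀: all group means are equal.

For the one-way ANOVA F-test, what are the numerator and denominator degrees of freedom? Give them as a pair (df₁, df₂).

k = 3 groups, N = 23 total
df = (k−1, N−k) = (3−1, 23−3) = (2, 20)

degrees of freedom = [2, 20]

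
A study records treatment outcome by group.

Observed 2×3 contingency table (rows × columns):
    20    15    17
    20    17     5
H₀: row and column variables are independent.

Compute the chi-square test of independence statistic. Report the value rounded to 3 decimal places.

Row totals [52, 42], col totals [40, 32, 22], n=94
χ² = (20−22.13)²/22.13 + (15−17.70)²/17.70 + (17−12.17)²/12.17 + (20−17.87)²/17.87 + (17−14.30)²/14.30 + (5−9.83)²/9.83 = 5.6708
df = 2

test statistic = 5.671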